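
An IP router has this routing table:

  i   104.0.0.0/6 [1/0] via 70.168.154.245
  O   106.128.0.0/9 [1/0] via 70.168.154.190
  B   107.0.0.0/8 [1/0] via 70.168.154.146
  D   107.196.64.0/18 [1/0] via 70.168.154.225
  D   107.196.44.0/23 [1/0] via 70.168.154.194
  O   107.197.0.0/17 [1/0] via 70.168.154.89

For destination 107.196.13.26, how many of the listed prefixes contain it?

2

Prefixes containing 107.196.13.26:
  104.0.0.0/6 (104.0.0.0 - 107.255.255.255)
  107.0.0.0/8 (107.0.0.0 - 107.255.255.255)
Total matching entries: 2.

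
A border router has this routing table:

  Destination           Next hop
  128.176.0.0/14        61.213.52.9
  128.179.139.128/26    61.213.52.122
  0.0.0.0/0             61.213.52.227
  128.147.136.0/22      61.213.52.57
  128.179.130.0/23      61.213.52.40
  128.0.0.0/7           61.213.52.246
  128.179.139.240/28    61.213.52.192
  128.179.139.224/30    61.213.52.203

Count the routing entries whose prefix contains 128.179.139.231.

Prefixes containing 128.179.139.231:
  0.0.0.0/0 (default, matches everything)
  128.0.0.0/7 (128.0.0.0 - 129.255.255.255)
  128.176.0.0/14 (128.176.0.0 - 128.179.255.255)
Total matching entries: 3.

3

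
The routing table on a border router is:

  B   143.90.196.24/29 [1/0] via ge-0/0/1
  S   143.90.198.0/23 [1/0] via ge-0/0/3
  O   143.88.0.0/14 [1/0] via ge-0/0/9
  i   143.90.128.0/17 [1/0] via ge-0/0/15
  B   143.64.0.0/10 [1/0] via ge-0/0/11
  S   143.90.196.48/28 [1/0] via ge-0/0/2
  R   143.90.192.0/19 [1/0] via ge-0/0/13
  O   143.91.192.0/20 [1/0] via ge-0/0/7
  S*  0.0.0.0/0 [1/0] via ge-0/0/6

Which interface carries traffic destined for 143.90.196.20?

Routes whose prefix contains 143.90.196.20:
  0.0.0.0/0 (default, matches everything) -> ge-0/0/6
  143.64.0.0/10 (143.64.0.0 - 143.127.255.255) -> ge-0/0/11
  143.88.0.0/14 (143.88.0.0 - 143.91.255.255) -> ge-0/0/9
  143.90.128.0/17 (143.90.128.0 - 143.90.255.255) -> ge-0/0/15
  143.90.192.0/19 (143.90.192.0 - 143.90.223.255) -> ge-0/0/13
More-specific entries that do NOT match:
  143.90.196.24/29 (143.90.196.24 - 143.90.196.31) does not contain 143.90.196.20
  143.90.196.48/28 (143.90.196.48 - 143.90.196.63) does not contain 143.90.196.20
  143.90.198.0/23 (143.90.198.0 - 143.90.199.255) does not contain 143.90.196.20
  143.91.192.0/20 (143.91.192.0 - 143.91.207.255) does not contain 143.90.196.20
Longest matching prefix is /19 -> interface ge-0/0/13.

ge-0/0/13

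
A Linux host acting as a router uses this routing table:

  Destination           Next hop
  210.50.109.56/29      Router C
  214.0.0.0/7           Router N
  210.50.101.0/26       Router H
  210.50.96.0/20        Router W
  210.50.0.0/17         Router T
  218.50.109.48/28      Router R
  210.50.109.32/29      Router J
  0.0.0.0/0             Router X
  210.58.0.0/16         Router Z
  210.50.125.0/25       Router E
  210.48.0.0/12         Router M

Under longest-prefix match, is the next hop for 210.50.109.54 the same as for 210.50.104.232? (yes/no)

yes

210.50.109.54: longest match 210.50.96.0/20 -> Router W
210.50.104.232: longest match 210.50.96.0/20 -> Router W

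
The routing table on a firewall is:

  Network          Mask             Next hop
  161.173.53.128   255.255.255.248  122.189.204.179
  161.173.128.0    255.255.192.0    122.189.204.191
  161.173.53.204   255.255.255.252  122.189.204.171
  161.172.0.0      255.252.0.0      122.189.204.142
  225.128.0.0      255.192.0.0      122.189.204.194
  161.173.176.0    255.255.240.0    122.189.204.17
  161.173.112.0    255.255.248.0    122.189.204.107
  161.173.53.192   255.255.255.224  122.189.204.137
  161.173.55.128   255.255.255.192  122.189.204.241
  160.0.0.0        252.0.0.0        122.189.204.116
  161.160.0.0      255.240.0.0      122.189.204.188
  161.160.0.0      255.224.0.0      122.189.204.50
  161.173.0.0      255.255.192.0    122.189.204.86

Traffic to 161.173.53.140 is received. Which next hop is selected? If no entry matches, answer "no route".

122.189.204.86

Routes whose prefix contains 161.173.53.140:
  160.0.0.0/6 (160.0.0.0 - 163.255.255.255) -> 122.189.204.116
  161.160.0.0/11 (161.160.0.0 - 161.191.255.255) -> 122.189.204.50
  161.160.0.0/12 (161.160.0.0 - 161.175.255.255) -> 122.189.204.188
  161.172.0.0/14 (161.172.0.0 - 161.175.255.255) -> 122.189.204.142
  161.173.0.0/18 (161.173.0.0 - 161.173.63.255) -> 122.189.204.86
More-specific entries that do NOT match:
  161.173.53.204/30 (161.173.53.204 - 161.173.53.207) does not contain 161.173.53.140
  161.173.53.128/29 (161.173.53.128 - 161.173.53.135) does not contain 161.173.53.140
  161.173.53.192/27 (161.173.53.192 - 161.173.53.223) does not contain 161.173.53.140
  161.173.55.128/26 (161.173.55.128 - 161.173.55.191) does not contain 161.173.53.140
  161.173.112.0/21 (161.173.112.0 - 161.173.119.255) does not contain 161.173.53.140
  161.173.176.0/20 (161.173.176.0 - 161.173.191.255) does not contain 161.173.53.140
Longest matching prefix is /18 -> next hop 122.189.204.86.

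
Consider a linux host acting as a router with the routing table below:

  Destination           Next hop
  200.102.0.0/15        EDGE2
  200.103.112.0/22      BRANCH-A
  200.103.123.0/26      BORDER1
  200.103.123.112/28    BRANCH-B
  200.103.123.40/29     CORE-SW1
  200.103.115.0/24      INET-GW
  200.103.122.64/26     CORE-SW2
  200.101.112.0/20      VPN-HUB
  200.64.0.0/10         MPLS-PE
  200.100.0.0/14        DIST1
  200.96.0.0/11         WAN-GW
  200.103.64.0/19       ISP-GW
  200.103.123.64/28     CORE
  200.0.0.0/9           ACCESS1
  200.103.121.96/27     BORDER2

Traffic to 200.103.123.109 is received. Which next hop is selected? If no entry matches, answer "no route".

Routes whose prefix contains 200.103.123.109:
  200.0.0.0/9 (200.0.0.0 - 200.127.255.255) -> ACCESS1
  200.64.0.0/10 (200.64.0.0 - 200.127.255.255) -> MPLS-PE
  200.96.0.0/11 (200.96.0.0 - 200.127.255.255) -> WAN-GW
  200.100.0.0/14 (200.100.0.0 - 200.103.255.255) -> DIST1
  200.102.0.0/15 (200.102.0.0 - 200.103.255.255) -> EDGE2
More-specific entries that do NOT match:
  200.103.123.40/29 (200.103.123.40 - 200.103.123.47) does not contain 200.103.123.109
  200.103.123.112/28 (200.103.123.112 - 200.103.123.127) does not contain 200.103.123.109
  200.103.123.64/28 (200.103.123.64 - 200.103.123.79) does not contain 200.103.123.109
  200.103.121.96/27 (200.103.121.96 - 200.103.121.127) does not contain 200.103.123.109
  200.103.123.0/26 (200.103.123.0 - 200.103.123.63) does not contain 200.103.123.109
  200.103.122.64/26 (200.103.122.64 - 200.103.122.127) does not contain 200.103.123.109
  200.103.115.0/24 (200.103.115.0 - 200.103.115.255) does not contain 200.103.123.109
  200.103.112.0/22 (200.103.112.0 - 200.103.115.255) does not contain 200.103.123.109
  200.101.112.0/20 (200.101.112.0 - 200.101.127.255) does not contain 200.103.123.109
  200.103.64.0/19 (200.103.64.0 - 200.103.95.255) does not contain 200.103.123.109
Longest matching prefix is /15 -> next hop EDGE2.

EDGE2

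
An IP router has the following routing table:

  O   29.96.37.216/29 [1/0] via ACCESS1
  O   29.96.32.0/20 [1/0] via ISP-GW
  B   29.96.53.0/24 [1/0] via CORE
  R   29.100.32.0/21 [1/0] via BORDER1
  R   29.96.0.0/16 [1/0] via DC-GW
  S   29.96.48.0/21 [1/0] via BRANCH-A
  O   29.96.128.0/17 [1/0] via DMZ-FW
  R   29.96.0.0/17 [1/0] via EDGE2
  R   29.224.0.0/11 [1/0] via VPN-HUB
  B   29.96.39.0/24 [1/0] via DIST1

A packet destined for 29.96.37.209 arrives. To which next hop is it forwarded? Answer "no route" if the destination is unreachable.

Routes whose prefix contains 29.96.37.209:
  29.96.0.0/16 (29.96.0.0 - 29.96.255.255) -> DC-GW
  29.96.0.0/17 (29.96.0.0 - 29.96.127.255) -> EDGE2
  29.96.32.0/20 (29.96.32.0 - 29.96.47.255) -> ISP-GW
More-specific entries that do NOT match:
  29.96.37.216/29 (29.96.37.216 - 29.96.37.223) does not contain 29.96.37.209
  29.96.53.0/24 (29.96.53.0 - 29.96.53.255) does not contain 29.96.37.209
  29.96.39.0/24 (29.96.39.0 - 29.96.39.255) does not contain 29.96.37.209
  29.100.32.0/21 (29.100.32.0 - 29.100.39.255) does not contain 29.96.37.209
  29.96.48.0/21 (29.96.48.0 - 29.96.55.255) does not contain 29.96.37.209
Longest matching prefix is /20 -> next hop ISP-GW.

ISP-GW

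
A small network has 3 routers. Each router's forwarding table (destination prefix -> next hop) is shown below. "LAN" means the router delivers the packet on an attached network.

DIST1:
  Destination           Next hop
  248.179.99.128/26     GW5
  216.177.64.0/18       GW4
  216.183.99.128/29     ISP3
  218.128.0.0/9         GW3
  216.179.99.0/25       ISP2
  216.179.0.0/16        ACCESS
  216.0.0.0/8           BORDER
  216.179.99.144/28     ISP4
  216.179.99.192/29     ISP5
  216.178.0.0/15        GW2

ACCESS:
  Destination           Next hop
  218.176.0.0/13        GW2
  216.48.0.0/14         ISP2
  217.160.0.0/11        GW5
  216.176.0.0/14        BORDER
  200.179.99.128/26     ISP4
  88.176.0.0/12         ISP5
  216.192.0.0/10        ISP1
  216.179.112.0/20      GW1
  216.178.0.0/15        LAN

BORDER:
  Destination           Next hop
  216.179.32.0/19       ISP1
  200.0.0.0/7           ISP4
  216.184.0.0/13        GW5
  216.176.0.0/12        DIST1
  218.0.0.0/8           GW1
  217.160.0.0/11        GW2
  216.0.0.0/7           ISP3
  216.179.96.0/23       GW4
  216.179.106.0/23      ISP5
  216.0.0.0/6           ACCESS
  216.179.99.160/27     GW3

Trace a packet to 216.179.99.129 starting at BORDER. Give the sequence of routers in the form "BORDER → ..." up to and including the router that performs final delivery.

BORDER → DIST1 → ACCESS

At BORDER: longest match for 216.179.99.129 is 216.176.0.0/12 -> DIST1
At DIST1: longest match for 216.179.99.129 is 216.179.0.0/16 -> ACCESS
At ACCESS: longest match for 216.179.99.129 is 216.178.0.0/15 -> LAN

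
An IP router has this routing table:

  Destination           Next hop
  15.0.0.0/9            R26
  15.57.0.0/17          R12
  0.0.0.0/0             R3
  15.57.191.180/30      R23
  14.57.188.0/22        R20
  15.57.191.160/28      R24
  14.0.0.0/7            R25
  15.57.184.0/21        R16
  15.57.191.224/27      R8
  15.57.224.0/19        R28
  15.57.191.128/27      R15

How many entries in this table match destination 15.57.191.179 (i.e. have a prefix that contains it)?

4

Prefixes containing 15.57.191.179:
  0.0.0.0/0 (default, matches everything)
  14.0.0.0/7 (14.0.0.0 - 15.255.255.255)
  15.0.0.0/9 (15.0.0.0 - 15.127.255.255)
  15.57.184.0/21 (15.57.184.0 - 15.57.191.255)
Total matching entries: 4.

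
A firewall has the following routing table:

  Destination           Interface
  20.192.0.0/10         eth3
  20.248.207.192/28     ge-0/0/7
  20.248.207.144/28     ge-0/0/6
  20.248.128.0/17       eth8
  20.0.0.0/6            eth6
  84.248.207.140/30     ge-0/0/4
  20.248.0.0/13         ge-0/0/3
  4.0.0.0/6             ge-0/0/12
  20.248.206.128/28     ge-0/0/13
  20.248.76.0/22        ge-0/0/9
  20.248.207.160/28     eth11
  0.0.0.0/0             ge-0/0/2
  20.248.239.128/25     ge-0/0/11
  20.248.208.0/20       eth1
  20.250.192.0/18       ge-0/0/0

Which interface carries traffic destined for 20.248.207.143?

eth8

Routes whose prefix contains 20.248.207.143:
  0.0.0.0/0 (default, matches everything) -> ge-0/0/2
  20.0.0.0/6 (20.0.0.0 - 23.255.255.255) -> eth6
  20.192.0.0/10 (20.192.0.0 - 20.255.255.255) -> eth3
  20.248.0.0/13 (20.248.0.0 - 20.255.255.255) -> ge-0/0/3
  20.248.128.0/17 (20.248.128.0 - 20.248.255.255) -> eth8
More-specific entries that do NOT match:
  84.248.207.140/30 (84.248.207.140 - 84.248.207.143) does not contain 20.248.207.143
  20.248.207.192/28 (20.248.207.192 - 20.248.207.207) does not contain 20.248.207.143
  20.248.207.144/28 (20.248.207.144 - 20.248.207.159) does not contain 20.248.207.143
  20.248.206.128/28 (20.248.206.128 - 20.248.206.143) does not contain 20.248.207.143
  20.248.207.160/28 (20.248.207.160 - 20.248.207.175) does not contain 20.248.207.143
  20.248.239.128/25 (20.248.239.128 - 20.248.239.255) does not contain 20.248.207.143
  20.248.76.0/22 (20.248.76.0 - 20.248.79.255) does not contain 20.248.207.143
  20.248.208.0/20 (20.248.208.0 - 20.248.223.255) does not contain 20.248.207.143
  20.250.192.0/18 (20.250.192.0 - 20.250.255.255) does not contain 20.248.207.143
Longest matching prefix is /17 -> interface eth8.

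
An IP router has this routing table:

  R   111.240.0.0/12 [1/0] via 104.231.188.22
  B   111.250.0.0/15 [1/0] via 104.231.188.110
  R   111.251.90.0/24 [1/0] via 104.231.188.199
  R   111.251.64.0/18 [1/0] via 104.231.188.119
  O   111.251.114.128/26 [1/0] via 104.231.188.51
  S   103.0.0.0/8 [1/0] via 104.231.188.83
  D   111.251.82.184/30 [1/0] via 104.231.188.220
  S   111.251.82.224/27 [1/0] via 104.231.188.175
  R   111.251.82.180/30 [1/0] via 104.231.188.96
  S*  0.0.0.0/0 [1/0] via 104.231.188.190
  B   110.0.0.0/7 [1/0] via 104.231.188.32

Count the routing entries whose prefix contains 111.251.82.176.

5

Prefixes containing 111.251.82.176:
  0.0.0.0/0 (default, matches everything)
  110.0.0.0/7 (110.0.0.0 - 111.255.255.255)
  111.240.0.0/12 (111.240.0.0 - 111.255.255.255)
  111.250.0.0/15 (111.250.0.0 - 111.251.255.255)
  111.251.64.0/18 (111.251.64.0 - 111.251.127.255)
Total matching entries: 5.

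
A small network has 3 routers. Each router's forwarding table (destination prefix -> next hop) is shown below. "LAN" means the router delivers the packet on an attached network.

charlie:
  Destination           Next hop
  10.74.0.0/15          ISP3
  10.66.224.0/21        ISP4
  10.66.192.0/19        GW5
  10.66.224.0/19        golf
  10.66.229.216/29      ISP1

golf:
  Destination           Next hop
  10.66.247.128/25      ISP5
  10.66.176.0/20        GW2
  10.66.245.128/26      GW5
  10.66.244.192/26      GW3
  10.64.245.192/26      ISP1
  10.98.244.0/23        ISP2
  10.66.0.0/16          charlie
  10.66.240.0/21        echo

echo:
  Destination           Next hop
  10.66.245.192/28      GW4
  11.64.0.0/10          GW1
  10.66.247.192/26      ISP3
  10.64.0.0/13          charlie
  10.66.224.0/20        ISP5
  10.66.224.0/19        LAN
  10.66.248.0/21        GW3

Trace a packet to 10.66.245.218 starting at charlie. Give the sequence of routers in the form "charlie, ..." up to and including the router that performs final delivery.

charlie, golf, echo

At charlie: longest match for 10.66.245.218 is 10.66.224.0/19 -> golf
At golf: longest match for 10.66.245.218 is 10.66.240.0/21 -> echo
At echo: longest match for 10.66.245.218 is 10.66.224.0/19 -> LAN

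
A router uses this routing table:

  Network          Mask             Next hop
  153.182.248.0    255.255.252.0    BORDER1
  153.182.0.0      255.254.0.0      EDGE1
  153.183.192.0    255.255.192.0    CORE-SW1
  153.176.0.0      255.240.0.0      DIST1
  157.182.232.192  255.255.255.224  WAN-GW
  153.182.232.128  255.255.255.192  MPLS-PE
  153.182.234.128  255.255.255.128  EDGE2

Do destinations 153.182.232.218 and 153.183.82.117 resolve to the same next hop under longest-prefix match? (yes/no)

yes

153.182.232.218: longest match 153.182.0.0/15 -> EDGE1
153.183.82.117: longest match 153.182.0.0/15 -> EDGE1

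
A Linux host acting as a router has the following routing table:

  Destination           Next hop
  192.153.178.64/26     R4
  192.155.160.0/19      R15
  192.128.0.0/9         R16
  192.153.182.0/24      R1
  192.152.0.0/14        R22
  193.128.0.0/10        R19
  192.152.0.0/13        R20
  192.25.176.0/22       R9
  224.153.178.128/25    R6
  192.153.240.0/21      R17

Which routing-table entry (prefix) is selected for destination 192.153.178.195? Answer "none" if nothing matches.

192.152.0.0/14

Entries matching 192.153.178.195:
  192.128.0.0/9 (192.128.0.0 - 192.255.255.255)
  192.152.0.0/13 (192.152.0.0 - 192.159.255.255)
  192.152.0.0/14 (192.152.0.0 - 192.155.255.255)
Most specific is 192.152.0.0/14.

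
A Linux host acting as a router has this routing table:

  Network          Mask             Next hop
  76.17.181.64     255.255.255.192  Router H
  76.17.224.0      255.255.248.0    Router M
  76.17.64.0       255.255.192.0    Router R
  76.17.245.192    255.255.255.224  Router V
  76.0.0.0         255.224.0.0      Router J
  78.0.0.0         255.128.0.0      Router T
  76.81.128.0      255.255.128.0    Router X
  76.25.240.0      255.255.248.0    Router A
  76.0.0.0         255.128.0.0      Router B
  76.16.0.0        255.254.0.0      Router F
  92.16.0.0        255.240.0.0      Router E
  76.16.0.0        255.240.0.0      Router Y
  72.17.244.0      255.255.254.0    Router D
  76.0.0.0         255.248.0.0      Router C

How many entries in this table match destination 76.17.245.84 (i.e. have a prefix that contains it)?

4

Prefixes containing 76.17.245.84:
  76.0.0.0/9 (76.0.0.0 - 76.127.255.255)
  76.0.0.0/11 (76.0.0.0 - 76.31.255.255)
  76.16.0.0/12 (76.16.0.0 - 76.31.255.255)
  76.16.0.0/15 (76.16.0.0 - 76.17.255.255)
Total matching entries: 4.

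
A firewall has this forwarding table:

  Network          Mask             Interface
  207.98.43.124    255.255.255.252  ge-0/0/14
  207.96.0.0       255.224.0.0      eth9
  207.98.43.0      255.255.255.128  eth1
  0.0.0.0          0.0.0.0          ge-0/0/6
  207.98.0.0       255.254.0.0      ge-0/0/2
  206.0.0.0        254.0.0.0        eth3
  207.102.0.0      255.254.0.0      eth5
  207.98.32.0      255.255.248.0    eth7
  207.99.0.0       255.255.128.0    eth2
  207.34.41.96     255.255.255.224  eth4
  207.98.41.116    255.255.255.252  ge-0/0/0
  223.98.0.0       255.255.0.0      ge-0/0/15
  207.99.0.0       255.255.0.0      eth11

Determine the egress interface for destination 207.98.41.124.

ge-0/0/2

Routes whose prefix contains 207.98.41.124:
  0.0.0.0/0 (default, matches everything) -> ge-0/0/6
  206.0.0.0/7 (206.0.0.0 - 207.255.255.255) -> eth3
  207.96.0.0/11 (207.96.0.0 - 207.127.255.255) -> eth9
  207.98.0.0/15 (207.98.0.0 - 207.99.255.255) -> ge-0/0/2
More-specific entries that do NOT match:
  207.98.43.124/30 (207.98.43.124 - 207.98.43.127) does not contain 207.98.41.124
  207.98.41.116/30 (207.98.41.116 - 207.98.41.119) does not contain 207.98.41.124
  207.34.41.96/27 (207.34.41.96 - 207.34.41.127) does not contain 207.98.41.124
  207.98.43.0/25 (207.98.43.0 - 207.98.43.127) does not contain 207.98.41.124
  207.98.32.0/21 (207.98.32.0 - 207.98.39.255) does not contain 207.98.41.124
  207.99.0.0/17 (207.99.0.0 - 207.99.127.255) does not contain 207.98.41.124
  223.98.0.0/16 (223.98.0.0 - 223.98.255.255) does not contain 207.98.41.124
  207.99.0.0/16 (207.99.0.0 - 207.99.255.255) does not contain 207.98.41.124
Longest matching prefix is /15 -> interface ge-0/0/2.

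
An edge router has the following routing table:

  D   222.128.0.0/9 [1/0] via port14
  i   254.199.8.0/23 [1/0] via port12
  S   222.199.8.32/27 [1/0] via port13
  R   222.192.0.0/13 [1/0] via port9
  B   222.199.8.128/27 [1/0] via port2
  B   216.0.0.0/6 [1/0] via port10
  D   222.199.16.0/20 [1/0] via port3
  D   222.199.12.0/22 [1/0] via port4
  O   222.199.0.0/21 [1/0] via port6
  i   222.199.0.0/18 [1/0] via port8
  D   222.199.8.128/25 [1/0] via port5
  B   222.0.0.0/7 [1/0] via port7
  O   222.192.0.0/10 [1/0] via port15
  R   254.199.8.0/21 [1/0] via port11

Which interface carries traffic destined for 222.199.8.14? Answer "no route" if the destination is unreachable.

Routes whose prefix contains 222.199.8.14:
  222.0.0.0/7 (222.0.0.0 - 223.255.255.255) -> port7
  222.128.0.0/9 (222.128.0.0 - 222.255.255.255) -> port14
  222.192.0.0/10 (222.192.0.0 - 222.255.255.255) -> port15
  222.192.0.0/13 (222.192.0.0 - 222.199.255.255) -> port9
  222.199.0.0/18 (222.199.0.0 - 222.199.63.255) -> port8
More-specific entries that do NOT match:
  222.199.8.32/27 (222.199.8.32 - 222.199.8.63) does not contain 222.199.8.14
  222.199.8.128/27 (222.199.8.128 - 222.199.8.159) does not contain 222.199.8.14
  222.199.8.128/25 (222.199.8.128 - 222.199.8.255) does not contain 222.199.8.14
  254.199.8.0/23 (254.199.8.0 - 254.199.9.255) does not contain 222.199.8.14
  222.199.12.0/22 (222.199.12.0 - 222.199.15.255) does not contain 222.199.8.14
  222.199.0.0/21 (222.199.0.0 - 222.199.7.255) does not contain 222.199.8.14
  254.199.8.0/21 (254.199.8.0 - 254.199.15.255) does not contain 222.199.8.14
  222.199.16.0/20 (222.199.16.0 - 222.199.31.255) does not contain 222.199.8.14
Longest matching prefix is /18 -> interface port8.

port8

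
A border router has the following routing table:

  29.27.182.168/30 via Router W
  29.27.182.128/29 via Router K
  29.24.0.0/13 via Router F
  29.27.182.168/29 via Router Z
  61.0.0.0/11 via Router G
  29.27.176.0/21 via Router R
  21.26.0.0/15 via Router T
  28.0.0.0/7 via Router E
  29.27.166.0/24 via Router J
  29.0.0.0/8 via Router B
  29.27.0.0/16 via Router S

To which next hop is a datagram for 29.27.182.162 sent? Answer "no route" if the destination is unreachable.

Routes whose prefix contains 29.27.182.162:
  28.0.0.0/7 (28.0.0.0 - 29.255.255.255) -> Router E
  29.0.0.0/8 (29.0.0.0 - 29.255.255.255) -> Router B
  29.24.0.0/13 (29.24.0.0 - 29.31.255.255) -> Router F
  29.27.0.0/16 (29.27.0.0 - 29.27.255.255) -> Router S
  29.27.176.0/21 (29.27.176.0 - 29.27.183.255) -> Router R
More-specific entries that do NOT match:
  29.27.182.168/30 (29.27.182.168 - 29.27.182.171) does not contain 29.27.182.162
  29.27.182.128/29 (29.27.182.128 - 29.27.182.135) does not contain 29.27.182.162
  29.27.182.168/29 (29.27.182.168 - 29.27.182.175) does not contain 29.27.182.162
  29.27.166.0/24 (29.27.166.0 - 29.27.166.255) does not contain 29.27.182.162
Longest matching prefix is /21 -> next hop Router R.

Router R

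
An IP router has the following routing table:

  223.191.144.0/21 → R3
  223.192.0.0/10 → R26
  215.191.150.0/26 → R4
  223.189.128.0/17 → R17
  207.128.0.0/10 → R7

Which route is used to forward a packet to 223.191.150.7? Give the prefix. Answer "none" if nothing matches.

Entries matching 223.191.150.7:
  223.191.144.0/21 (223.191.144.0 - 223.191.151.255)
Most specific is 223.191.144.0/21.

223.191.144.0/21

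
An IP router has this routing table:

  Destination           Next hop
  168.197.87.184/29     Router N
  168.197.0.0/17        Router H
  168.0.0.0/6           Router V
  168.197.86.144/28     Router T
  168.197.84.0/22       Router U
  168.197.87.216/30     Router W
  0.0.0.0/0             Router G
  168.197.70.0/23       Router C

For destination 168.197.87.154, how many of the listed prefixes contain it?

Prefixes containing 168.197.87.154:
  0.0.0.0/0 (default, matches everything)
  168.0.0.0/6 (168.0.0.0 - 171.255.255.255)
  168.197.0.0/17 (168.197.0.0 - 168.197.127.255)
  168.197.84.0/22 (168.197.84.0 - 168.197.87.255)
Total matching entries: 4.

4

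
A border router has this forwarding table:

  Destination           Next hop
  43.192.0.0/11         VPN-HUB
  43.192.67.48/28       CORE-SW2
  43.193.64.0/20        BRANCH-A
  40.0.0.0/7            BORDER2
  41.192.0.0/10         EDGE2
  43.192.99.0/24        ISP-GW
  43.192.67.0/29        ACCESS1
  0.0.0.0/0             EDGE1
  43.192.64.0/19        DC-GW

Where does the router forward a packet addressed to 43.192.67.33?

DC-GW

Routes whose prefix contains 43.192.67.33:
  0.0.0.0/0 (default, matches everything) -> EDGE1
  43.192.0.0/11 (43.192.0.0 - 43.223.255.255) -> VPN-HUB
  43.192.64.0/19 (43.192.64.0 - 43.192.95.255) -> DC-GW
More-specific entries that do NOT match:
  43.192.67.0/29 (43.192.67.0 - 43.192.67.7) does not contain 43.192.67.33
  43.192.67.48/28 (43.192.67.48 - 43.192.67.63) does not contain 43.192.67.33
  43.192.99.0/24 (43.192.99.0 - 43.192.99.255) does not contain 43.192.67.33
  43.193.64.0/20 (43.193.64.0 - 43.193.79.255) does not contain 43.192.67.33
Longest matching prefix is /19 -> next hop DC-GW.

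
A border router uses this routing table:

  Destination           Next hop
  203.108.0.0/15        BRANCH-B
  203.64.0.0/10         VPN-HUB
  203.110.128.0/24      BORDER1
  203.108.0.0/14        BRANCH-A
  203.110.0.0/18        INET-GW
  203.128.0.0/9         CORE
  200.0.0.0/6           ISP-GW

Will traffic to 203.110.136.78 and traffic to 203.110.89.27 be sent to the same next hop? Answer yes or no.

203.110.136.78: longest match 203.108.0.0/14 -> BRANCH-A
203.110.89.27: longest match 203.108.0.0/14 -> BRANCH-A

yes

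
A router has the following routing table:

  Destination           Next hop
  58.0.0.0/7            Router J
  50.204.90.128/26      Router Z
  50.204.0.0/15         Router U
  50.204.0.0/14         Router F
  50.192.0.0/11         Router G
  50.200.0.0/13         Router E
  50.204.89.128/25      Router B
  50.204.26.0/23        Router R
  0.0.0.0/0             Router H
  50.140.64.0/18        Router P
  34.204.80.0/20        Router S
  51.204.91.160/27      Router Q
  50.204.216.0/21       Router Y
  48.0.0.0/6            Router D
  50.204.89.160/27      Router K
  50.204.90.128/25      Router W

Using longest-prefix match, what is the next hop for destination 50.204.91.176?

Routes whose prefix contains 50.204.91.176:
  0.0.0.0/0 (default, matches everything) -> Router H
  48.0.0.0/6 (48.0.0.0 - 51.255.255.255) -> Router D
  50.192.0.0/11 (50.192.0.0 - 50.223.255.255) -> Router G
  50.200.0.0/13 (50.200.0.0 - 50.207.255.255) -> Router E
  50.204.0.0/14 (50.204.0.0 - 50.207.255.255) -> Router F
  50.204.0.0/15 (50.204.0.0 - 50.205.255.255) -> Router U
More-specific entries that do NOT match:
  51.204.91.160/27 (51.204.91.160 - 51.204.91.191) does not contain 50.204.91.176
  50.204.89.160/27 (50.204.89.160 - 50.204.89.191) does not contain 50.204.91.176
  50.204.90.128/26 (50.204.90.128 - 50.204.90.191) does not contain 50.204.91.176
  50.204.89.128/25 (50.204.89.128 - 50.204.89.255) does not contain 50.204.91.176
  50.204.90.128/25 (50.204.90.128 - 50.204.90.255) does not contain 50.204.91.176
  50.204.26.0/23 (50.204.26.0 - 50.204.27.255) does not contain 50.204.91.176
  50.204.216.0/21 (50.204.216.0 - 50.204.223.255) does not contain 50.204.91.176
  34.204.80.0/20 (34.204.80.0 - 34.204.95.255) does not contain 50.204.91.176
  50.140.64.0/18 (50.140.64.0 - 50.140.127.255) does not contain 50.204.91.176
Longest matching prefix is /15 -> next hop Router U.

Router U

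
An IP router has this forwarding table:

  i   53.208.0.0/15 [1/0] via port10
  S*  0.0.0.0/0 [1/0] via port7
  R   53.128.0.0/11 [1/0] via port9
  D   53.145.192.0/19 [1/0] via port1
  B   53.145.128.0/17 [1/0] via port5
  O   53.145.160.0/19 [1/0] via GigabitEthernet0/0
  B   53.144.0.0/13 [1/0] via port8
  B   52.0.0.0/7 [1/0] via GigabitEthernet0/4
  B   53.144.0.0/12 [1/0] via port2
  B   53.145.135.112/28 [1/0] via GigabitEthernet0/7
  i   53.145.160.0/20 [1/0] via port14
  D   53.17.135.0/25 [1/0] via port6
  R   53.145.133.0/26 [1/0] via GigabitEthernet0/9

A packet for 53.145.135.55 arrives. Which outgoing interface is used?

Routes whose prefix contains 53.145.135.55:
  0.0.0.0/0 (default, matches everything) -> port7
  52.0.0.0/7 (52.0.0.0 - 53.255.255.255) -> GigabitEthernet0/4
  53.128.0.0/11 (53.128.0.0 - 53.159.255.255) -> port9
  53.144.0.0/12 (53.144.0.0 - 53.159.255.255) -> port2
  53.144.0.0/13 (53.144.0.0 - 53.151.255.255) -> port8
  53.145.128.0/17 (53.145.128.0 - 53.145.255.255) -> port5
More-specific entries that do NOT match:
  53.145.135.112/28 (53.145.135.112 - 53.145.135.127) does not contain 53.145.135.55
  53.145.133.0/26 (53.145.133.0 - 53.145.133.63) does not contain 53.145.135.55
  53.17.135.0/25 (53.17.135.0 - 53.17.135.127) does not contain 53.145.135.55
  53.145.160.0/20 (53.145.160.0 - 53.145.175.255) does not contain 53.145.135.55
  53.145.192.0/19 (53.145.192.0 - 53.145.223.255) does not contain 53.145.135.55
  53.145.160.0/19 (53.145.160.0 - 53.145.191.255) does not contain 53.145.135.55
Longest matching prefix is /17 -> interface port5.

port5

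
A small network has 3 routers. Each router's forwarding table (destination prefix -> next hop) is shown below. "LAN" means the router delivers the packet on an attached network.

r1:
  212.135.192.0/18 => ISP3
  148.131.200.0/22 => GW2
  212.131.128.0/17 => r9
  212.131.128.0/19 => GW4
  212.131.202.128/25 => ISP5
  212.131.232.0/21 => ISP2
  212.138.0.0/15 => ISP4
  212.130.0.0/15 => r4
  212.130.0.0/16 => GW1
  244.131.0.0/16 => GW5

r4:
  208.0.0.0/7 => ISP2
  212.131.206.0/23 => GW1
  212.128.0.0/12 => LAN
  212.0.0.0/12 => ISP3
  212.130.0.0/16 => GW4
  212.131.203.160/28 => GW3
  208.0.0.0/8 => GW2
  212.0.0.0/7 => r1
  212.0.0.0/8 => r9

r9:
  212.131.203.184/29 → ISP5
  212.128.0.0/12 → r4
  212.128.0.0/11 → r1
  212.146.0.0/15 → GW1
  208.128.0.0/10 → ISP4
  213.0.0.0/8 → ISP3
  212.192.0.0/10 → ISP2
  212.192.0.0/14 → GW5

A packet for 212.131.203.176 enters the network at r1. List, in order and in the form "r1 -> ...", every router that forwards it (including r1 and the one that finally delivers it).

r1 -> r9 -> r4

At r1: longest match for 212.131.203.176 is 212.131.128.0/17 -> r9
At r9: longest match for 212.131.203.176 is 212.128.0.0/12 -> r4
At r4: longest match for 212.131.203.176 is 212.128.0.0/12 -> LAN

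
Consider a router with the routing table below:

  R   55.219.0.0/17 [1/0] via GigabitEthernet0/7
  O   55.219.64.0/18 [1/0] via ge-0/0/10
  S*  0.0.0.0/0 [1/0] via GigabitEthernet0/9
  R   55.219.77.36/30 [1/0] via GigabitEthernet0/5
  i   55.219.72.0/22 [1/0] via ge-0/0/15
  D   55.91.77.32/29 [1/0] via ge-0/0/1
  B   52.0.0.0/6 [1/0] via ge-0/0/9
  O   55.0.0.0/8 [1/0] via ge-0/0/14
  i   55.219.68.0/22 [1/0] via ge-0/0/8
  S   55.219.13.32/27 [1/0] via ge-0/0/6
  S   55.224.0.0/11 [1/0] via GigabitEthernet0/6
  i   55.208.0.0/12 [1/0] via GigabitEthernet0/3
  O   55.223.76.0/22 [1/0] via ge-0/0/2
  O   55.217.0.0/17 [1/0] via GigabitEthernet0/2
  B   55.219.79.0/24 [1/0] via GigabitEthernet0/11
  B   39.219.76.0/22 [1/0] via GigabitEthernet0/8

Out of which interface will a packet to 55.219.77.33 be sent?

ge-0/0/10

Routes whose prefix contains 55.219.77.33:
  0.0.0.0/0 (default, matches everything) -> GigabitEthernet0/9
  52.0.0.0/6 (52.0.0.0 - 55.255.255.255) -> ge-0/0/9
  55.0.0.0/8 (55.0.0.0 - 55.255.255.255) -> ge-0/0/14
  55.208.0.0/12 (55.208.0.0 - 55.223.255.255) -> GigabitEthernet0/3
  55.219.0.0/17 (55.219.0.0 - 55.219.127.255) -> GigabitEthernet0/7
  55.219.64.0/18 (55.219.64.0 - 55.219.127.255) -> ge-0/0/10
More-specific entries that do NOT match:
  55.219.77.36/30 (55.219.77.36 - 55.219.77.39) does not contain 55.219.77.33
  55.91.77.32/29 (55.91.77.32 - 55.91.77.39) does not contain 55.219.77.33
  55.219.13.32/27 (55.219.13.32 - 55.219.13.63) does not contain 55.219.77.33
  55.219.79.0/24 (55.219.79.0 - 55.219.79.255) does not contain 55.219.77.33
  55.219.72.0/22 (55.219.72.0 - 55.219.75.255) does not contain 55.219.77.33
  55.219.68.0/22 (55.219.68.0 - 55.219.71.255) does not contain 55.219.77.33
  55.223.76.0/22 (55.223.76.0 - 55.223.79.255) does not contain 55.219.77.33
  39.219.76.0/22 (39.219.76.0 - 39.219.79.255) does not contain 55.219.77.33
Longest matching prefix is /18 -> interface ge-0/0/10.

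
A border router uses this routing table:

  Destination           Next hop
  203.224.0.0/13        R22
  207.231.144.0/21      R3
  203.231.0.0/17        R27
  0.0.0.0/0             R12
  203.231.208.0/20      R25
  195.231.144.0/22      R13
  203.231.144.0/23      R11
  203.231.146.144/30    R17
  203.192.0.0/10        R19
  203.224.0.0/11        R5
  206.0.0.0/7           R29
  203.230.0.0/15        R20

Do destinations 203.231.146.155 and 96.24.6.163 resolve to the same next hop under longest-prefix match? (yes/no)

203.231.146.155: longest match 203.230.0.0/15 -> R20
96.24.6.163: longest match 0.0.0.0/0 -> R12

no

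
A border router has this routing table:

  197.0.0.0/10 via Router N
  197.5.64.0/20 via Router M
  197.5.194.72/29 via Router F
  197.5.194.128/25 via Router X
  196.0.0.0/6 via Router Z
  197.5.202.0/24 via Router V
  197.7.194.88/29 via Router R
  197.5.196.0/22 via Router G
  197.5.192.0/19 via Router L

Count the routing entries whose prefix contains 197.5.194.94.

Prefixes containing 197.5.194.94:
  196.0.0.0/6 (196.0.0.0 - 199.255.255.255)
  197.0.0.0/10 (197.0.0.0 - 197.63.255.255)
  197.5.192.0/19 (197.5.192.0 - 197.5.223.255)
Total matching entries: 3.

3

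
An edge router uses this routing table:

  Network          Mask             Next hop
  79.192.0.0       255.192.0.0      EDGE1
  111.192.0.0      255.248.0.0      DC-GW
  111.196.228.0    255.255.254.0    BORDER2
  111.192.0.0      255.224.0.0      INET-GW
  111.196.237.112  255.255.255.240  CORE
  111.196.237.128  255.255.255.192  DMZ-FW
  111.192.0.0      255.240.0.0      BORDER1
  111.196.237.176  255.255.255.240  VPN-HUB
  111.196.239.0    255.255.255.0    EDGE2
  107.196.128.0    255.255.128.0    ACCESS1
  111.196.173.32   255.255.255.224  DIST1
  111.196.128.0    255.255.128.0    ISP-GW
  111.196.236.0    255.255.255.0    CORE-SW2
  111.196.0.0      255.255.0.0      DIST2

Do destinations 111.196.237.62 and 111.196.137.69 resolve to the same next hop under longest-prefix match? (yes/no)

111.196.237.62: longest match 111.196.128.0/17 -> ISP-GW
111.196.137.69: longest match 111.196.128.0/17 -> ISP-GW

yes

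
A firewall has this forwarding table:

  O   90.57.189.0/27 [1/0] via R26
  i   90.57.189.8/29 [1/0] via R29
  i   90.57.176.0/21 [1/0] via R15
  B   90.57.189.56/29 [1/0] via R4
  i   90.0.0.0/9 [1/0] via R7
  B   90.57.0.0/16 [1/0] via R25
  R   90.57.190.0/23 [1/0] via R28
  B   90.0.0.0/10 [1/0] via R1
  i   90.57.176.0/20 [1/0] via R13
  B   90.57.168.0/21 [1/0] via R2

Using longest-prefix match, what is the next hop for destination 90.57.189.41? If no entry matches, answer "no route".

R13

Routes whose prefix contains 90.57.189.41:
  90.0.0.0/9 (90.0.0.0 - 90.127.255.255) -> R7
  90.0.0.0/10 (90.0.0.0 - 90.63.255.255) -> R1
  90.57.0.0/16 (90.57.0.0 - 90.57.255.255) -> R25
  90.57.176.0/20 (90.57.176.0 - 90.57.191.255) -> R13
More-specific entries that do NOT match:
  90.57.189.8/29 (90.57.189.8 - 90.57.189.15) does not contain 90.57.189.41
  90.57.189.56/29 (90.57.189.56 - 90.57.189.63) does not contain 90.57.189.41
  90.57.189.0/27 (90.57.189.0 - 90.57.189.31) does not contain 90.57.189.41
  90.57.190.0/23 (90.57.190.0 - 90.57.191.255) does not contain 90.57.189.41
  90.57.176.0/21 (90.57.176.0 - 90.57.183.255) does not contain 90.57.189.41
  90.57.168.0/21 (90.57.168.0 - 90.57.175.255) does not contain 90.57.189.41
Longest matching prefix is /20 -> next hop R13.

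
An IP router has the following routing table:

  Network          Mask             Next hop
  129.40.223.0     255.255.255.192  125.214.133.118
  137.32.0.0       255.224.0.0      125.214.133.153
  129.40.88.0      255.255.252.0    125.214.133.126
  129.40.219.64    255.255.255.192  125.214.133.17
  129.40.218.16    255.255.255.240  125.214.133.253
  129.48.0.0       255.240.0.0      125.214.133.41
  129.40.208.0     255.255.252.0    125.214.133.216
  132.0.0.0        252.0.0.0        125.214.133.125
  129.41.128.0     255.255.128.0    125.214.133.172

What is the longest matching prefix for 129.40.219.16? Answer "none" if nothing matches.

none

129.40.219.16 is outside every listed prefix and there is no default route.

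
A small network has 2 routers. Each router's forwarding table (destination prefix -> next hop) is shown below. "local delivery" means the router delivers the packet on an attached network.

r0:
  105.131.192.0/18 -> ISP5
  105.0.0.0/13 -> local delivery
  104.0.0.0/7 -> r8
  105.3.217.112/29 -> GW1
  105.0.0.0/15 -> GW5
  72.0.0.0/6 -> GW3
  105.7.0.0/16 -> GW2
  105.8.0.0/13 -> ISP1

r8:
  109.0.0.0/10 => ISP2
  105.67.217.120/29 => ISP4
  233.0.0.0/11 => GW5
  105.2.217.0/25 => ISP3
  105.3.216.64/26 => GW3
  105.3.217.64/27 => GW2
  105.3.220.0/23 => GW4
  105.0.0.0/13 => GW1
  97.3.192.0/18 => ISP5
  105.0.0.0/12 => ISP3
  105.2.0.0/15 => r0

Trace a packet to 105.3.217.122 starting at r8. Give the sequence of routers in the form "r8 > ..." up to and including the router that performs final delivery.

At r8: longest match for 105.3.217.122 is 105.2.0.0/15 -> r0
At r0: longest match for 105.3.217.122 is 105.0.0.0/13 -> local delivery

r8 > r0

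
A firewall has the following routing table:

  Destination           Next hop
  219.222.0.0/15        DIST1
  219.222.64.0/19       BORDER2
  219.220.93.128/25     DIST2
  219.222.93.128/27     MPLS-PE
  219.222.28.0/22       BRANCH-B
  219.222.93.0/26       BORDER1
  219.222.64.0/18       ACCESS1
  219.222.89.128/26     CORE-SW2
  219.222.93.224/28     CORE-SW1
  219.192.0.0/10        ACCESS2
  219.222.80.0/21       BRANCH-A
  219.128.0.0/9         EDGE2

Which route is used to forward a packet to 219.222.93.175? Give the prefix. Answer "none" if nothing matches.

219.222.64.0/19

Entries matching 219.222.93.175:
  219.128.0.0/9 (219.128.0.0 - 219.255.255.255)
  219.192.0.0/10 (219.192.0.0 - 219.255.255.255)
  219.222.0.0/15 (219.222.0.0 - 219.223.255.255)
  219.222.64.0/18 (219.222.64.0 - 219.222.127.255)
  219.222.64.0/19 (219.222.64.0 - 219.222.95.255)
Most specific is 219.222.64.0/19.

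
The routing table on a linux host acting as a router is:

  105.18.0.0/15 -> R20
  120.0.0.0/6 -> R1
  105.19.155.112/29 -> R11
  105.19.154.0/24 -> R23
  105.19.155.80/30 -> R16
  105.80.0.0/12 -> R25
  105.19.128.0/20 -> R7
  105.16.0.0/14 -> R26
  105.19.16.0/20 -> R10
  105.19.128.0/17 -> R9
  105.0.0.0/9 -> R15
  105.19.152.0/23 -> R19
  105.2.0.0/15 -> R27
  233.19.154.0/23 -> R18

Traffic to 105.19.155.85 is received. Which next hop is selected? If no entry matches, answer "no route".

R9

Routes whose prefix contains 105.19.155.85:
  105.0.0.0/9 (105.0.0.0 - 105.127.255.255) -> R15
  105.16.0.0/14 (105.16.0.0 - 105.19.255.255) -> R26
  105.18.0.0/15 (105.18.0.0 - 105.19.255.255) -> R20
  105.19.128.0/17 (105.19.128.0 - 105.19.255.255) -> R9
More-specific entries that do NOT match:
  105.19.155.80/30 (105.19.155.80 - 105.19.155.83) does not contain 105.19.155.85
  105.19.155.112/29 (105.19.155.112 - 105.19.155.119) does not contain 105.19.155.85
  105.19.154.0/24 (105.19.154.0 - 105.19.154.255) does not contain 105.19.155.85
  105.19.152.0/23 (105.19.152.0 - 105.19.153.255) does not contain 105.19.155.85
  233.19.154.0/23 (233.19.154.0 - 233.19.155.255) does not contain 105.19.155.85
  105.19.128.0/20 (105.19.128.0 - 105.19.143.255) does not contain 105.19.155.85
  105.19.16.0/20 (105.19.16.0 - 105.19.31.255) does not contain 105.19.155.85
Longest matching prefix is /17 -> next hop R9.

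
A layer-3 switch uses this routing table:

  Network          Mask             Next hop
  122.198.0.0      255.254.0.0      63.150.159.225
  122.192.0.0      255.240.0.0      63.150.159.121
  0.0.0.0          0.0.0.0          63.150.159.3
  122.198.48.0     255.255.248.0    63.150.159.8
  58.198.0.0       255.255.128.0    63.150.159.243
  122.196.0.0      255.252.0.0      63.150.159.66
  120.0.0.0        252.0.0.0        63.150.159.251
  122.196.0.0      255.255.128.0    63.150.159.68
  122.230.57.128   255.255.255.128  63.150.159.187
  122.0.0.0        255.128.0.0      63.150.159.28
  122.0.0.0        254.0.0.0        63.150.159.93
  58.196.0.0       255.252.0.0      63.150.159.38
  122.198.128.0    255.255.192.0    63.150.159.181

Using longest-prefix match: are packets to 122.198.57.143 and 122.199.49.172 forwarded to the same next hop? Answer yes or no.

122.198.57.143: longest match 122.198.0.0/15 -> 63.150.159.225
122.199.49.172: longest match 122.198.0.0/15 -> 63.150.159.225

yes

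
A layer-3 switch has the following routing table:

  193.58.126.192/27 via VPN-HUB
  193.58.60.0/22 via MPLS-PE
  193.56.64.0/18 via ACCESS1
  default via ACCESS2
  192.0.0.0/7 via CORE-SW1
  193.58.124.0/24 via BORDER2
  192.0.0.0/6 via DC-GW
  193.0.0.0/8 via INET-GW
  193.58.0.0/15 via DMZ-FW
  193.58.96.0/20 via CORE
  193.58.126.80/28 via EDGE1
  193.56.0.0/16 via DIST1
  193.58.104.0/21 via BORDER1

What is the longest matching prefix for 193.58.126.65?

193.58.0.0/15

Entries matching 193.58.126.65:
  0.0.0.0/0 (default, matches everything)
  192.0.0.0/6 (192.0.0.0 - 195.255.255.255)
  192.0.0.0/7 (192.0.0.0 - 193.255.255.255)
  193.0.0.0/8 (193.0.0.0 - 193.255.255.255)
  193.58.0.0/15 (193.58.0.0 - 193.59.255.255)
Most specific is 193.58.0.0/15.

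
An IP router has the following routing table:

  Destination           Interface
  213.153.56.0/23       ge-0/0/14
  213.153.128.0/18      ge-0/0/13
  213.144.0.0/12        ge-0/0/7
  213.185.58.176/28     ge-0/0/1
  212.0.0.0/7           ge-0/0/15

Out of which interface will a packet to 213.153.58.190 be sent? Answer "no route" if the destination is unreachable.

Routes whose prefix contains 213.153.58.190:
  212.0.0.0/7 (212.0.0.0 - 213.255.255.255) -> ge-0/0/15
  213.144.0.0/12 (213.144.0.0 - 213.159.255.255) -> ge-0/0/7
More-specific entries that do NOT match:
  213.185.58.176/28 (213.185.58.176 - 213.185.58.191) does not contain 213.153.58.190
  213.153.56.0/23 (213.153.56.0 - 213.153.57.255) does not contain 213.153.58.190
  213.153.128.0/18 (213.153.128.0 - 213.153.191.255) does not contain 213.153.58.190
Longest matching prefix is /12 -> interface ge-0/0/7.

ge-0/0/7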